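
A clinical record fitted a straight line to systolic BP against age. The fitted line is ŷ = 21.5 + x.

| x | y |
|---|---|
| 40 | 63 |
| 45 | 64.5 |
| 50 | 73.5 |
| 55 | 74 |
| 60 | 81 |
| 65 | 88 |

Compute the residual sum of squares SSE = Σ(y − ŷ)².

x=40: ŷ = 21.5 + 40 = 61.5; r = 63 − 61.5 = 1.5
x=45: ŷ = 21.5 + 45 = 66.5; r = 64.5 − 66.5 = -2
x=50: ŷ = 21.5 + 50 = 71.5; r = 73.5 − 71.5 = 2
x=55: ŷ = 21.5 + 55 = 76.5; r = 74 − 76.5 = -2.5
x=60: ŷ = 21.5 + 60 = 81.5; r = 81 − 81.5 = -0.5
x=65: ŷ = 21.5 + 65 = 86.5; r = 88 − 86.5 = 1.5
SSE = 2.25 + 4 + 4 + 6.25 + 0.25 + 2.25 = 19

SSE = 19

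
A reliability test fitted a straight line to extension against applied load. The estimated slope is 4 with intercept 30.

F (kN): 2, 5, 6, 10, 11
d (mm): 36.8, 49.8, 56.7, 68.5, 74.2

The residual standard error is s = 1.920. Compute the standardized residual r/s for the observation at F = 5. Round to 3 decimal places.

d̂ = 30 + 4·5 = 50
r = 49.8 − 50 = -0.2
r/s = -0.2 / 1.920 = -0.104

-0.104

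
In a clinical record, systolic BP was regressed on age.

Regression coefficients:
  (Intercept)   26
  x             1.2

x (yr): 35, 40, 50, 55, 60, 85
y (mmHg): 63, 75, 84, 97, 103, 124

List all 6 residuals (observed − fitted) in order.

x=35: ŷ = 26 + 1.2·35 = 68; r = 63 − 68 = -5
x=40: ŷ = 26 + 1.2·40 = 74; r = 75 − 74 = 1
x=50: ŷ = 26 + 1.2·50 = 86; r = 84 − 86 = -2
x=55: ŷ = 26 + 1.2·55 = 92; r = 97 − 92 = 5
x=60: ŷ = 26 + 1.2·60 = 98; r = 103 − 98 = 5
x=85: ŷ = 26 + 1.2·85 = 128; r = 124 − 128 = -4

-5, 1, -2, 5, 5, -4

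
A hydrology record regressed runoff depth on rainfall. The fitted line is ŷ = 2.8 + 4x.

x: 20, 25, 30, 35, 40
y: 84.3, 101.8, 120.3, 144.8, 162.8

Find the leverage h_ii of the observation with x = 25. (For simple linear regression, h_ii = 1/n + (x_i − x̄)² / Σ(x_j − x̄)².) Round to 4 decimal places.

h = 0.3000

x̄ = (20 + 25 + 30 + 35 + 40)/5 = 30
Σ(x − x̄)² = 100 + 25 + 0 + 25 + 100 = 250
h = 1/5 + (-5)²/250 = 0.2 + 0.1 = 0.3000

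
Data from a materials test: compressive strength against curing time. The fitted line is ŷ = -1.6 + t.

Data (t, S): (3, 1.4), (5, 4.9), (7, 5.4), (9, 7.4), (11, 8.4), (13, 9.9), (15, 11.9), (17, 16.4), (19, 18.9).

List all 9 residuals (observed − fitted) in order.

0, 1.5, 0, 0, -1, -1.5, -1.5, 1, 1.5

t=3: ŷ = -1.6 + 3 = 1.4; r = 1.4 − 1.4 = 0
t=5: ŷ = -1.6 + 5 = 3.4; r = 4.9 − 3.4 = 1.5
t=7: ŷ = -1.6 + 7 = 5.4; r = 5.4 − 5.4 = 0
t=9: ŷ = -1.6 + 9 = 7.4; r = 7.4 − 7.4 = 0
t=11: ŷ = -1.6 + 11 = 9.4; r = 8.4 − 9.4 = -1
t=13: ŷ = -1.6 + 13 = 11.4; r = 9.9 − 11.4 = -1.5
t=15: ŷ = -1.6 + 15 = 13.4; r = 11.9 − 13.4 = -1.5
t=17: ŷ = -1.6 + 17 = 15.4; r = 16.4 − 15.4 = 1
t=19: ŷ = -1.6 + 19 = 17.4; r = 18.9 − 17.4 = 1.5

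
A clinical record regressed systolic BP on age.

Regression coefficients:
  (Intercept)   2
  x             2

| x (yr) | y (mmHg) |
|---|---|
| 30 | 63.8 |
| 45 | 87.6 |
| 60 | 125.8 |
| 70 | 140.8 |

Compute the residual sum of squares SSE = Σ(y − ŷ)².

x=30: ŷ = 2 + 2·30 = 62; e = 63.8 − 62 = 1.8
x=45: ŷ = 2 + 2·45 = 92; e = 87.6 − 92 = -4.4
x=60: ŷ = 2 + 2·60 = 122; e = 125.8 − 122 = 3.8
x=70: ŷ = 2 + 2·70 = 142; e = 140.8 − 142 = -1.2
SSE = 3.24 + 19.36 + 14.44 + 1.44 = 38.48

SSE = 38.48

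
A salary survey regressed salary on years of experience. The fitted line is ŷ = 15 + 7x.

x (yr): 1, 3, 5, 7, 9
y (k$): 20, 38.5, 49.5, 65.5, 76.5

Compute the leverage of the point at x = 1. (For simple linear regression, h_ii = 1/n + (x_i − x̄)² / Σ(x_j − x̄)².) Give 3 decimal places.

h = 0.600

x̄ = (1 + 3 + 5 + 7 + 9)/5 = 5
Σ(x − x̄)² = 16 + 4 + 0 + 4 + 16 = 40
h = 1/5 + (-4)²/40 = 0.2 + 0.4 = 0.600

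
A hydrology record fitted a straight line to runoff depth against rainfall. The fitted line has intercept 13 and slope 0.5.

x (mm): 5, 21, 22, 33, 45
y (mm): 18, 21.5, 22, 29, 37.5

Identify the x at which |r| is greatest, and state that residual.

x = 5, r = 2.5

x=5: ŷ = 13 + 0.5·5 = 15.5; r = 18 − 15.5 = 2.5
x=21: ŷ = 13 + 0.5·21 = 23.5; r = 21.5 − 23.5 = -2
x=22: ŷ = 13 + 0.5·22 = 24; r = 22 − 24 = -2
x=33: ŷ = 13 + 0.5·33 = 29.5; r = 29 − 29.5 = -0.5
x=45: ŷ = 13 + 0.5·45 = 35.5; r = 37.5 − 35.5 = 2
Largest |r| is 2.5 at x = 5, residual 2.5.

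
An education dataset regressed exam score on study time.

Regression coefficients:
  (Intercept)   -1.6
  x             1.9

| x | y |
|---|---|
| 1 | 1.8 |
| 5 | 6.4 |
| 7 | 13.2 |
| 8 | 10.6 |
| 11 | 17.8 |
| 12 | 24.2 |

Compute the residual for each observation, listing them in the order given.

x=1: ŷ = -1.6 + 1.9·1 = 0.3; e = 1.8 − 0.3 = 1.5
x=5: ŷ = -1.6 + 1.9·5 = 7.9; e = 6.4 − 7.9 = -1.5
x=7: ŷ = -1.6 + 1.9·7 = 11.7; e = 13.2 − 11.7 = 1.5
x=8: ŷ = -1.6 + 1.9·8 = 13.6; e = 10.6 − 13.6 = -3
x=11: ŷ = -1.6 + 1.9·11 = 19.3; e = 17.8 − 19.3 = -1.5
x=12: ŷ = -1.6 + 1.9·12 = 21.2; e = 24.2 − 21.2 = 3

1.5, -1.5, 1.5, -3, -1.5, 3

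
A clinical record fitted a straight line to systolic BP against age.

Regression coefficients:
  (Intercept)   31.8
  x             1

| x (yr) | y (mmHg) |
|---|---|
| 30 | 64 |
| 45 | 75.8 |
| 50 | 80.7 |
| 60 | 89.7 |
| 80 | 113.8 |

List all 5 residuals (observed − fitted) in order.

2.2, -1, -1.1, -2.1, 2

x=30: ŷ = 31.8 + 30 = 61.8; r = 64 − 61.8 = 2.2
x=45: ŷ = 31.8 + 45 = 76.8; r = 75.8 − 76.8 = -1
x=50: ŷ = 31.8 + 50 = 81.8; r = 80.7 − 81.8 = -1.1
x=60: ŷ = 31.8 + 60 = 91.8; r = 89.7 − 91.8 = -2.1
x=80: ŷ = 31.8 + 80 = 111.8; r = 113.8 − 111.8 = 2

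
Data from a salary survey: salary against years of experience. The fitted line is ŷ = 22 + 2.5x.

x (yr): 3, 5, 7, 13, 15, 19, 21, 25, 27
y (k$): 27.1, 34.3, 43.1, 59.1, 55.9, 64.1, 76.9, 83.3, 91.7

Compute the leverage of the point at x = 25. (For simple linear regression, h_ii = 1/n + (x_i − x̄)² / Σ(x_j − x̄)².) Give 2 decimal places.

h = 0.28

x̄ = (3 + 5 + 7 + 13 + 15 + 19 + 21 + 25 + 27)/9 = 15
Σ(x − x̄)² = 144 + 100 + 64 + 4 + 0 + 16 + 36 + 100 + 144 = 608
h = 1/9 + (10)²/608 = 0.111111 + 0.164474 = 0.28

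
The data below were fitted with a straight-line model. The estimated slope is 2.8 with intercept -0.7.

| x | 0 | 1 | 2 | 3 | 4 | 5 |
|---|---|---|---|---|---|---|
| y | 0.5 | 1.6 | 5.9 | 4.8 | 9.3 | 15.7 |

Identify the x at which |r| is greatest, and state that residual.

x=0: ŷ = -0.7 + 2.8·0 = -0.7; r = 0.5 − (-0.7) = 1.2
x=1: ŷ = -0.7 + 2.8·1 = 2.1; r = 1.6 − 2.1 = -0.5
x=2: ŷ = -0.7 + 2.8·2 = 4.9; r = 5.9 − 4.9 = 1
x=3: ŷ = -0.7 + 2.8·3 = 7.7; r = 4.8 − 7.7 = -2.9
x=4: ŷ = -0.7 + 2.8·4 = 10.5; r = 9.3 − 10.5 = -1.2
x=5: ŷ = -0.7 + 2.8·5 = 13.3; r = 15.7 − 13.3 = 2.4
Largest |r| is 2.9 at x = 3, residual -2.9.

x = 3, r = -2.9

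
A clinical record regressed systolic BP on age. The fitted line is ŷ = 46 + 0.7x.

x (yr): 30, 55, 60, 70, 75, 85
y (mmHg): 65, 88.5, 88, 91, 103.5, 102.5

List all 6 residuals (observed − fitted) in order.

-2, 4, 0, -4, 5, -3

x=30: ŷ = 46 + 0.7·30 = 67; r = 65 − 67 = -2
x=55: ŷ = 46 + 0.7·55 = 84.5; r = 88.5 − 84.5 = 4
x=60: ŷ = 46 + 0.7·60 = 88; r = 88 − 88 = 0
x=70: ŷ = 46 + 0.7·70 = 95; r = 91 − 95 = -4
x=75: ŷ = 46 + 0.7·75 = 98.5; r = 103.5 − 98.5 = 5
x=85: ŷ = 46 + 0.7·85 = 105.5; r = 102.5 − 105.5 = -3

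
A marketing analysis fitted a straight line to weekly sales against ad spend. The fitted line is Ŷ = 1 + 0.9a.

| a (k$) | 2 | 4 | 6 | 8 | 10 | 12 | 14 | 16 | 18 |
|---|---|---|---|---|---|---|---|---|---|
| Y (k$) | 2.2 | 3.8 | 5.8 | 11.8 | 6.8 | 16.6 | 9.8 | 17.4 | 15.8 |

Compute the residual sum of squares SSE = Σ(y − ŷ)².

SSE = 68

a=2: Ŷ = 1 + 0.9·2 = 2.8; e = 2.2 − 2.8 = -0.6
a=4: Ŷ = 1 + 0.9·4 = 4.6; e = 3.8 − 4.6 = -0.8
a=6: Ŷ = 1 + 0.9·6 = 6.4; e = 5.8 − 6.4 = -0.6
a=8: Ŷ = 1 + 0.9·8 = 8.2; e = 11.8 − 8.2 = 3.6
a=10: Ŷ = 1 + 0.9·10 = 10; e = 6.8 − 10 = -3.2
a=12: Ŷ = 1 + 0.9·12 = 11.8; e = 16.6 − 11.8 = 4.8
a=14: Ŷ = 1 + 0.9·14 = 13.6; e = 9.8 − 13.6 = -3.8
a=16: Ŷ = 1 + 0.9·16 = 15.4; e = 17.4 − 15.4 = 2
a=18: Ŷ = 1 + 0.9·18 = 17.2; e = 15.8 − 17.2 = -1.4
SSE = 0.36 + 0.64 + 0.36 + 12.96 + 10.24 + 23.04 + 14.44 + 4 + 1.96 = 68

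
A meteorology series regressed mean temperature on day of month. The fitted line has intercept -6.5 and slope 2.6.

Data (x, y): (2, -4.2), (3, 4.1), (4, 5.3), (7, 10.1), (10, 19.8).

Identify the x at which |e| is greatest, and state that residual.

x=2: ŷ = -6.5 + 2.6·2 = -1.3; e = -4.2 − (-1.3) = -2.9
x=3: ŷ = -6.5 + 2.6·3 = 1.3; e = 4.1 − 1.3 = 2.8
x=4: ŷ = -6.5 + 2.6·4 = 3.9; e = 5.3 − 3.9 = 1.4
x=7: ŷ = -6.5 + 2.6·7 = 11.7; e = 10.1 − 11.7 = -1.6
x=10: ŷ = -6.5 + 2.6·10 = 19.5; e = 19.8 − 19.5 = 0.3
Largest |e| is 2.9 at x = 2, residual -2.9.

x = 2, e = -2.9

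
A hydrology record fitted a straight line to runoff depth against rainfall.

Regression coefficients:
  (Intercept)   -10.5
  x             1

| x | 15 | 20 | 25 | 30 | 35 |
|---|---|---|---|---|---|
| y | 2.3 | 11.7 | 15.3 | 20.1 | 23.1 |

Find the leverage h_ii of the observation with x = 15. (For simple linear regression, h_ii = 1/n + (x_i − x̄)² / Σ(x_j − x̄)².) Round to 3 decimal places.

x̄ = (15 + 20 + 25 + 30 + 35)/5 = 25
Σ(x − x̄)² = 100 + 25 + 0 + 25 + 100 = 250
h = 1/5 + (-10)²/250 = 0.2 + 0.4 = 0.600

h = 0.600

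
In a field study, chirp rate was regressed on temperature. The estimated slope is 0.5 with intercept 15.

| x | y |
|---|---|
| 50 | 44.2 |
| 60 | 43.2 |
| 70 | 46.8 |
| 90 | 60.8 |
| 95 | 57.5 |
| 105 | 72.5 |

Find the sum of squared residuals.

x=50: ŷ = 15 + 0.5·50 = 40; e = 44.2 − 40 = 4.2
x=60: ŷ = 15 + 0.5·60 = 45; e = 43.2 − 45 = -1.8
x=70: ŷ = 15 + 0.5·70 = 50; e = 46.8 − 50 = -3.2
x=90: ŷ = 15 + 0.5·90 = 60; e = 60.8 − 60 = 0.8
x=95: ŷ = 15 + 0.5·95 = 62.5; e = 57.5 − 62.5 = -5
x=105: ŷ = 15 + 0.5·105 = 67.5; e = 72.5 − 67.5 = 5
SSE = 17.64 + 3.24 + 10.24 + 0.64 + 25 + 25 = 81.76

SSE = 81.76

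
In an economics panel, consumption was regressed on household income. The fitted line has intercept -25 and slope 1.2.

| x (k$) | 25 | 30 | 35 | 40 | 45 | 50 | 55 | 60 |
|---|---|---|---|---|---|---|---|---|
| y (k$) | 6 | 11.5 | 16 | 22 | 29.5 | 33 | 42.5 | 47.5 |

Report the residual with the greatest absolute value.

x=25: ŷ = -25 + 1.2·25 = 5; e = 6 − 5 = 1
x=30: ŷ = -25 + 1.2·30 = 11; e = 11.5 − 11 = 0.5
x=35: ŷ = -25 + 1.2·35 = 17; e = 16 − 17 = -1
x=40: ŷ = -25 + 1.2·40 = 23; e = 22 − 23 = -1
x=45: ŷ = -25 + 1.2·45 = 29; e = 29.5 − 29 = 0.5
x=50: ŷ = -25 + 1.2·50 = 35; e = 33 − 35 = -2
x=55: ŷ = -25 + 1.2·55 = 41; e = 42.5 − 41 = 1.5
x=60: ŷ = -25 + 1.2·60 = 47; e = 47.5 − 47 = 0.5
Largest |e| is 2 at x = 50, residual -2.

e = -2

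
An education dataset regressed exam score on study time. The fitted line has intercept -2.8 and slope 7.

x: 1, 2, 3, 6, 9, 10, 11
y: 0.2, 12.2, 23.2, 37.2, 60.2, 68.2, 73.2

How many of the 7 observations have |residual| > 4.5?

1

x=1: ŷ = -2.8 + 7·1 = 4.2; e = 0.2 − 4.2 = -4
x=2: ŷ = -2.8 + 7·2 = 11.2; e = 12.2 − 11.2 = 1
x=3: ŷ = -2.8 + 7·3 = 18.2; e = 23.2 − 18.2 = 5
x=6: ŷ = -2.8 + 7·6 = 39.2; e = 37.2 − 39.2 = -2
x=9: ŷ = -2.8 + 7·9 = 60.2; e = 60.2 − 60.2 = 0
x=10: ŷ = -2.8 + 7·10 = 67.2; e = 68.2 − 67.2 = 1
x=11: ŷ = -2.8 + 7·11 = 74.2; e = 73.2 − 74.2 = -1
|e| > 4.5: x=3 (|e|=5) → 1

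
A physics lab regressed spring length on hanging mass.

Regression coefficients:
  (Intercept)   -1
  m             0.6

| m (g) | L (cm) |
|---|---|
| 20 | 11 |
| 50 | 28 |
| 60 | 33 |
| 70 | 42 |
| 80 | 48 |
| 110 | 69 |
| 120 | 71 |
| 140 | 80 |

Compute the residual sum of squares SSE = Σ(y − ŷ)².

SSE = 32

m=20: L̂ = -1 + 0.6·20 = 11; r = 11 − 11 = 0
m=50: L̂ = -1 + 0.6·50 = 29; r = 28 − 29 = -1
m=60: L̂ = -1 + 0.6·60 = 35; r = 33 − 35 = -2
m=70: L̂ = -1 + 0.6·70 = 41; r = 42 − 41 = 1
m=80: L̂ = -1 + 0.6·80 = 47; r = 48 − 47 = 1
m=110: L̂ = -1 + 0.6·110 = 65; r = 69 − 65 = 4
m=120: L̂ = -1 + 0.6·120 = 71; r = 71 − 71 = 0
m=140: L̂ = -1 + 0.6·140 = 83; r = 80 − 83 = -3
SSE = 0 + 1 + 4 + 1 + 1 + 16 + 0 + 9 = 32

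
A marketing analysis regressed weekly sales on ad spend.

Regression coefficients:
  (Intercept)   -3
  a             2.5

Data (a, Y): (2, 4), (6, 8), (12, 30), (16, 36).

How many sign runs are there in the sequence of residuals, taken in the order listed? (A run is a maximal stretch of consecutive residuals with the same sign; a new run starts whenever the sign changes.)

4 runs

a=2: ŷ = -3 + 2.5·2 = 2; r = 4 − 2 = 2
a=6: ŷ = -3 + 2.5·6 = 12; r = 8 − 12 = -4
a=12: ŷ = -3 + 2.5·12 = 27; r = 30 − 27 = 3
a=16: ŷ = -3 + 2.5·16 = 37; r = 36 − 37 = -1
Signs: + − + −
Runs: +×1, −×1, +×1, −×1 → 4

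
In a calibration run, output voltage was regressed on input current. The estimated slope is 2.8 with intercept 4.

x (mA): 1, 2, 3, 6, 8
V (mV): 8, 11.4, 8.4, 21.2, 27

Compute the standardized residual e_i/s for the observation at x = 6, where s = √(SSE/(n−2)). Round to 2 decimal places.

x=1: V̂ = 4 + 2.8·1 = 6.8; e = 8 − 6.8 = 1.2
x=2: V̂ = 4 + 2.8·2 = 9.6; e = 11.4 − 9.6 = 1.8
x=3: V̂ = 4 + 2.8·3 = 12.4; e = 8.4 − 12.4 = -4
x=6: V̂ = 4 + 2.8·6 = 20.8; e = 21.2 − 20.8 = 0.4
x=8: V̂ = 4 + 2.8·8 = 26.4; e = 27 − 26.4 = 0.6
SSE = 1.44 + 3.24 + 16 + 0.16 + 0.36 = 21.2
s = √(21.2/3) = 2.65832
e/s = 0.4 / 2.65832 = 0.15

0.15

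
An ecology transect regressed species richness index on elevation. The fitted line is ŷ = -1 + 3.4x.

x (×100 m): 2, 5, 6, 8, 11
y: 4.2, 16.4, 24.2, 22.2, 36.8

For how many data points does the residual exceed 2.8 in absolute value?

2

x=2: ŷ = -1 + 3.4·2 = 5.8; e = 4.2 − 5.8 = -1.6
x=5: ŷ = -1 + 3.4·5 = 16; e = 16.4 − 16 = 0.4
x=6: ŷ = -1 + 3.4·6 = 19.4; e = 24.2 − 19.4 = 4.8
x=8: ŷ = -1 + 3.4·8 = 26.2; e = 22.2 − 26.2 = -4
x=11: ŷ = -1 + 3.4·11 = 36.4; e = 36.8 − 36.4 = 0.4
|e| > 2.8: x=6 (|e|=4.8), x=8 (|e|=4) → 2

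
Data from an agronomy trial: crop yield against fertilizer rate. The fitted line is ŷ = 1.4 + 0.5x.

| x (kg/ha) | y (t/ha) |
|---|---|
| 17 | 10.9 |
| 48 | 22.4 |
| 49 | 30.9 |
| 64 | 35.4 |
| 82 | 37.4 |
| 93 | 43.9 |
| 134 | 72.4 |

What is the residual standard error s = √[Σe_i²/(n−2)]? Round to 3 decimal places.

x=17: ŷ = 1.4 + 0.5·17 = 9.9; e = 10.9 − 9.9 = 1
x=48: ŷ = 1.4 + 0.5·48 = 25.4; e = 22.4 − 25.4 = -3
x=49: ŷ = 1.4 + 0.5·49 = 25.9; e = 30.9 − 25.9 = 5
x=64: ŷ = 1.4 + 0.5·64 = 33.4; e = 35.4 − 33.4 = 2
x=82: ŷ = 1.4 + 0.5·82 = 42.4; e = 37.4 − 42.4 = -5
x=93: ŷ = 1.4 + 0.5·93 = 47.9; e = 43.9 − 47.9 = -4
x=134: ŷ = 1.4 + 0.5·134 = 68.4; e = 72.4 − 68.4 = 4
SSE = 1 + 9 + 25 + 4 + 25 + 16 + 16 = 96
s = √(96/5) = √19.2 ≈ 4.382

s = 4.382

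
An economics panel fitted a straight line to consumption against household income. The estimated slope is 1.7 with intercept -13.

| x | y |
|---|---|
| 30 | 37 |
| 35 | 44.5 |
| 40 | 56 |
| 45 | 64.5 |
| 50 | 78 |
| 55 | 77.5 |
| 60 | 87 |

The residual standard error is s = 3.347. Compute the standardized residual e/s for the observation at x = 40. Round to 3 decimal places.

ŷ = -13 + 1.7·40 = 55
e = 56 − 55 = 1
e/s = 1 / 3.347 = 0.299

0.299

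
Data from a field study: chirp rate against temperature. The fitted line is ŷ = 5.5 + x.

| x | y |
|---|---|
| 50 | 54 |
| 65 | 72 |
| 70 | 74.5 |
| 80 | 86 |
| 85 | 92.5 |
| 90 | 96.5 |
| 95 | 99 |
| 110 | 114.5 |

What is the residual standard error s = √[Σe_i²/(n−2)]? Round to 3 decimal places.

x=50: ŷ = 5.5 + 50 = 55.5; e = 54 − 55.5 = -1.5
x=65: ŷ = 5.5 + 65 = 70.5; e = 72 − 70.5 = 1.5
x=70: ŷ = 5.5 + 70 = 75.5; e = 74.5 − 75.5 = -1
x=80: ŷ = 5.5 + 80 = 85.5; e = 86 − 85.5 = 0.5
x=85: ŷ = 5.5 + 85 = 90.5; e = 92.5 − 90.5 = 2
x=90: ŷ = 5.5 + 90 = 95.5; e = 96.5 − 95.5 = 1
x=95: ŷ = 5.5 + 95 = 100.5; e = 99 − 100.5 = -1.5
x=110: ŷ = 5.5 + 110 = 115.5; e = 114.5 − 115.5 = -1
SSE = 2.25 + 2.25 + 1 + 0.25 + 4 + 1 + 2.25 + 1 = 14
s = √(14/6) = √2.33333 ≈ 1.528

s = 1.528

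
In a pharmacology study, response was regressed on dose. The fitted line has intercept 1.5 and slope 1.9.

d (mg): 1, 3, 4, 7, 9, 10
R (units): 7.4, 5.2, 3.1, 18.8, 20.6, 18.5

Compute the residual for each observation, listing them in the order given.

d=1: ŷ = 1.5 + 1.9·1 = 3.4; e = 7.4 − 3.4 = 4
d=3: ŷ = 1.5 + 1.9·3 = 7.2; e = 5.2 − 7.2 = -2
d=4: ŷ = 1.5 + 1.9·4 = 9.1; e = 3.1 − 9.1 = -6
d=7: ŷ = 1.5 + 1.9·7 = 14.8; e = 18.8 − 14.8 = 4
d=9: ŷ = 1.5 + 1.9·9 = 18.6; e = 20.6 − 18.6 = 2
d=10: ŷ = 1.5 + 1.9·10 = 20.5; e = 18.5 − 20.5 = -2

4, -2, -6, 4, 2, -2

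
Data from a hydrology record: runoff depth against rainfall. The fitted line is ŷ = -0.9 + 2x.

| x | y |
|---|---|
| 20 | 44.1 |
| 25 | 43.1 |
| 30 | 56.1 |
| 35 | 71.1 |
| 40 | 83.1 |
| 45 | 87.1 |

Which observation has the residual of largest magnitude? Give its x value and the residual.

x = 25, r = -6

x=20: ŷ = -0.9 + 2·20 = 39.1; r = 44.1 − 39.1 = 5
x=25: ŷ = -0.9 + 2·25 = 49.1; r = 43.1 − 49.1 = -6
x=30: ŷ = -0.9 + 2·30 = 59.1; r = 56.1 − 59.1 = -3
x=35: ŷ = -0.9 + 2·35 = 69.1; r = 71.1 − 69.1 = 2
x=40: ŷ = -0.9 + 2·40 = 79.1; r = 83.1 − 79.1 = 4
x=45: ŷ = -0.9 + 2·45 = 89.1; r = 87.1 − 89.1 = -2
Largest |r| is 6 at x = 25, residual -6.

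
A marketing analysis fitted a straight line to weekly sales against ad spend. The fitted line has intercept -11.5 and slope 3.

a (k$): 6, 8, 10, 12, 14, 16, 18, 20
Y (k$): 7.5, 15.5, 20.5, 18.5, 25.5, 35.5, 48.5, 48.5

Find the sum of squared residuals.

a=6: Ŷ = -11.5 + 3·6 = 6.5; r = 7.5 − 6.5 = 1
a=8: Ŷ = -11.5 + 3·8 = 12.5; r = 15.5 − 12.5 = 3
a=10: Ŷ = -11.5 + 3·10 = 18.5; r = 20.5 − 18.5 = 2
a=12: Ŷ = -11.5 + 3·12 = 24.5; r = 18.5 − 24.5 = -6
a=14: Ŷ = -11.5 + 3·14 = 30.5; r = 25.5 − 30.5 = -5
a=16: Ŷ = -11.5 + 3·16 = 36.5; r = 35.5 − 36.5 = -1
a=18: Ŷ = -11.5 + 3·18 = 42.5; r = 48.5 − 42.5 = 6
a=20: Ŷ = -11.5 + 3·20 = 48.5; r = 48.5 − 48.5 = 0
SSE = 1 + 9 + 4 + 36 + 25 + 1 + 36 + 0 = 112

SSE = 112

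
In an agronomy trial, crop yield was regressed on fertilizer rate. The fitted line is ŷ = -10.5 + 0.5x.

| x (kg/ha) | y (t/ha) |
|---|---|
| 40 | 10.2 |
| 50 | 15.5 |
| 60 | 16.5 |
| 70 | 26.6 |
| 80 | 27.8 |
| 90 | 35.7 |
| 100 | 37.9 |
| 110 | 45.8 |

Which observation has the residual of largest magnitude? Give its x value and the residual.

x=40: ŷ = -10.5 + 0.5·40 = 9.5; r = 10.2 − 9.5 = 0.7
x=50: ŷ = -10.5 + 0.5·50 = 14.5; r = 15.5 − 14.5 = 1
x=60: ŷ = -10.5 + 0.5·60 = 19.5; r = 16.5 − 19.5 = -3
x=70: ŷ = -10.5 + 0.5·70 = 24.5; r = 26.6 − 24.5 = 2.1
x=80: ŷ = -10.5 + 0.5·80 = 29.5; r = 27.8 − 29.5 = -1.7
x=90: ŷ = -10.5 + 0.5·90 = 34.5; r = 35.7 − 34.5 = 1.2
x=100: ŷ = -10.5 + 0.5·100 = 39.5; r = 37.9 − 39.5 = -1.6
x=110: ŷ = -10.5 + 0.5·110 = 44.5; r = 45.8 − 44.5 = 1.3
Largest |r| is 3 at x = 60, residual -3.

x = 60, r = -3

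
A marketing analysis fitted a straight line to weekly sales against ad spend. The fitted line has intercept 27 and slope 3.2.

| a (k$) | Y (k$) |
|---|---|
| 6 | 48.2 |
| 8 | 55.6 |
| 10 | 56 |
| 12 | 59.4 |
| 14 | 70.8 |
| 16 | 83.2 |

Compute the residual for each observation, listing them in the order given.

2, 3, -3, -6, -1, 5

a=6: ŷ = 27 + 3.2·6 = 46.2; e = 48.2 − 46.2 = 2
a=8: ŷ = 27 + 3.2·8 = 52.6; e = 55.6 − 52.6 = 3
a=10: ŷ = 27 + 3.2·10 = 59; e = 56 − 59 = -3
a=12: ŷ = 27 + 3.2·12 = 65.4; e = 59.4 − 65.4 = -6
a=14: ŷ = 27 + 3.2·14 = 71.8; e = 70.8 − 71.8 = -1
a=16: ŷ = 27 + 3.2·16 = 78.2; e = 83.2 − 78.2 = 5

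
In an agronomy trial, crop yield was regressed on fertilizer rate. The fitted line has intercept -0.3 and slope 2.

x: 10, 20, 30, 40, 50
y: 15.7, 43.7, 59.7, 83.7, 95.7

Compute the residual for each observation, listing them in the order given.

-4, 4, 0, 4, -4

x=10: ŷ = -0.3 + 2·10 = 19.7; r = 15.7 − 19.7 = -4
x=20: ŷ = -0.3 + 2·20 = 39.7; r = 43.7 − 39.7 = 4
x=30: ŷ = -0.3 + 2·30 = 59.7; r = 59.7 − 59.7 = 0
x=40: ŷ = -0.3 + 2·40 = 79.7; r = 83.7 − 79.7 = 4
x=50: ŷ = -0.3 + 2·50 = 99.7; r = 95.7 − 99.7 = -4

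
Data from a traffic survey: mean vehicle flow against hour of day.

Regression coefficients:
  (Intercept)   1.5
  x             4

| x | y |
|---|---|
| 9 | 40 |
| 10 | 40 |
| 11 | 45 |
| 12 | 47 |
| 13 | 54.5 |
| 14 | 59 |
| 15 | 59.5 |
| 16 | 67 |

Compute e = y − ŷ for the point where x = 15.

ŷ = 1.5 + 4·15 = 61.5
e = 59.5 − 61.5 = -2

e = -2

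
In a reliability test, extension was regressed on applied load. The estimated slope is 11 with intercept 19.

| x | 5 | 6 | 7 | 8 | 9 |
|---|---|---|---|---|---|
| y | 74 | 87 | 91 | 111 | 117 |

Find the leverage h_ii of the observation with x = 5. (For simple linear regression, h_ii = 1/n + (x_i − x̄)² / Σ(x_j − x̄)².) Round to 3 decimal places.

x̄ = (5 + 6 + 7 + 8 + 9)/5 = 7
Σ(x − x̄)² = 4 + 1 + 0 + 1 + 4 = 10
h = 1/5 + (-2)²/10 = 0.2 + 0.4 = 0.600

h = 0.600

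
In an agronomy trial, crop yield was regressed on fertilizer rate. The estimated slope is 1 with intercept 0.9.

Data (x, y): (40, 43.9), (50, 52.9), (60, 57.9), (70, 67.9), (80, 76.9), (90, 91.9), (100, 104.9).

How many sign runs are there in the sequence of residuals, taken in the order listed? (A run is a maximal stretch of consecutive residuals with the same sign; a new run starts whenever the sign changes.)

x=40: ŷ = 0.9 + 40 = 40.9; e = 43.9 − 40.9 = 3
x=50: ŷ = 0.9 + 50 = 50.9; e = 52.9 − 50.9 = 2
x=60: ŷ = 0.9 + 60 = 60.9; e = 57.9 − 60.9 = -3
x=70: ŷ = 0.9 + 70 = 70.9; e = 67.9 − 70.9 = -3
x=80: ŷ = 0.9 + 80 = 80.9; e = 76.9 − 80.9 = -4
x=90: ŷ = 0.9 + 90 = 90.9; e = 91.9 − 90.9 = 1
x=100: ŷ = 0.9 + 100 = 100.9; e = 104.9 − 100.9 = 4
Signs: + + − − − + +
Runs: +×2, −×3, +×2 → 3

3 runs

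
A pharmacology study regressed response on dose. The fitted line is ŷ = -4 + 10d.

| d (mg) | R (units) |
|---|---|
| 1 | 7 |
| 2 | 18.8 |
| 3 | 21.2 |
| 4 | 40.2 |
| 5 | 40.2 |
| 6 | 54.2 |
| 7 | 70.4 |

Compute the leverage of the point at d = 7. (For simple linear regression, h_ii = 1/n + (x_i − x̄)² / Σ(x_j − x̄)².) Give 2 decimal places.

d̄ = (1 + 2 + 3 + 4 + 5 + 6 + 7)/7 = 4
Σ(d − d̄)² = 9 + 4 + 1 + 0 + 1 + 4 + 9 = 28
h = 1/7 + (3)²/28 = 0.142857 + 0.321429 = 0.46

h = 0.46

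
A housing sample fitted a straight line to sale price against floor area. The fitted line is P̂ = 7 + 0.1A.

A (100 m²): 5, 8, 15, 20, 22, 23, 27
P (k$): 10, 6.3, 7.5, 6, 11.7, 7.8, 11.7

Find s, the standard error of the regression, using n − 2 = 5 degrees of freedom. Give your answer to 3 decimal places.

A=5: P̂ = 7 + 0.1·5 = 7.5; e = 10 − 7.5 = 2.5
A=8: P̂ = 7 + 0.1·8 = 7.8; e = 6.3 − 7.8 = -1.5
A=15: P̂ = 7 + 0.1·15 = 8.5; e = 7.5 − 8.5 = -1
A=20: P̂ = 7 + 0.1·20 = 9; e = 6 − 9 = -3
A=22: P̂ = 7 + 0.1·22 = 9.2; e = 11.7 − 9.2 = 2.5
A=23: P̂ = 7 + 0.1·23 = 9.3; e = 7.8 − 9.3 = -1.5
A=27: P̂ = 7 + 0.1·27 = 9.7; e = 11.7 − 9.7 = 2
SSE = 6.25 + 2.25 + 1 + 9 + 6.25 + 2.25 + 4 = 31
s = √(31/5) = √6.2 ≈ 2.490

s = 2.490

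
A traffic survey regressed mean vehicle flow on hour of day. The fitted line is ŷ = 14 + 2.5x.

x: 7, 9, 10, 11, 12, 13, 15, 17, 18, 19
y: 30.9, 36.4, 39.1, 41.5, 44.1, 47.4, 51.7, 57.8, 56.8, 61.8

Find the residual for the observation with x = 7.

r = -0.6

ŷ = 14 + 2.5·7 = 31.5
r = 30.9 − 31.5 = -0.6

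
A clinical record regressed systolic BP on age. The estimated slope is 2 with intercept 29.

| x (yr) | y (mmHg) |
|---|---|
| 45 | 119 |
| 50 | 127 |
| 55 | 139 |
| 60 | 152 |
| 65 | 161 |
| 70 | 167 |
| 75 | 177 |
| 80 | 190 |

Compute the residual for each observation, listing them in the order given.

x=45: ŷ = 29 + 2·45 = 119; r = 119 − 119 = 0
x=50: ŷ = 29 + 2·50 = 129; r = 127 − 129 = -2
x=55: ŷ = 29 + 2·55 = 139; r = 139 − 139 = 0
x=60: ŷ = 29 + 2·60 = 149; r = 152 − 149 = 3
x=65: ŷ = 29 + 2·65 = 159; r = 161 − 159 = 2
x=70: ŷ = 29 + 2·70 = 169; r = 167 − 169 = -2
x=75: ŷ = 29 + 2·75 = 179; r = 177 − 179 = -2
x=80: ŷ = 29 + 2·80 = 189; r = 190 − 189 = 1

0, -2, 0, 3, 2, -2, -2, 1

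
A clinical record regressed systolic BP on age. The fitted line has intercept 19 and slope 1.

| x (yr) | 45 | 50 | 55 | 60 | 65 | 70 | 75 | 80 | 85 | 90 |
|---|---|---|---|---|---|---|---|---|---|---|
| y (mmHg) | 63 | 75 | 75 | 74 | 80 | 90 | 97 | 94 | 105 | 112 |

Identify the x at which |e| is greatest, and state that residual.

x = 50, e = 6

x=45: ŷ = 19 + 45 = 64; e = 63 − 64 = -1
x=50: ŷ = 19 + 50 = 69; e = 75 − 69 = 6
x=55: ŷ = 19 + 55 = 74; e = 75 − 74 = 1
x=60: ŷ = 19 + 60 = 79; e = 74 − 79 = -5
x=65: ŷ = 19 + 65 = 84; e = 80 − 84 = -4
x=70: ŷ = 19 + 70 = 89; e = 90 − 89 = 1
x=75: ŷ = 19 + 75 = 94; e = 97 − 94 = 3
x=80: ŷ = 19 + 80 = 99; e = 94 − 99 = -5
x=85: ŷ = 19 + 85 = 104; e = 105 − 104 = 1
x=90: ŷ = 19 + 90 = 109; e = 112 − 109 = 3
Largest |e| is 6 at x = 50, residual 6.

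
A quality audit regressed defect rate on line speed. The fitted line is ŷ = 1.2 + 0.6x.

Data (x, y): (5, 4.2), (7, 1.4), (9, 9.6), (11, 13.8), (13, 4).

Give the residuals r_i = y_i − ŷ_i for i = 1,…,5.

x=5: ŷ = 1.2 + 0.6·5 = 4.2; r = 4.2 − 4.2 = 0
x=7: ŷ = 1.2 + 0.6·7 = 5.4; r = 1.4 − 5.4 = -4
x=9: ŷ = 1.2 + 0.6·9 = 6.6; r = 9.6 − 6.6 = 3
x=11: ŷ = 1.2 + 0.6·11 = 7.8; r = 13.8 − 7.8 = 6
x=13: ŷ = 1.2 + 0.6·13 = 9; r = 4 − 9 = -5

0, -4, 3, 6, -5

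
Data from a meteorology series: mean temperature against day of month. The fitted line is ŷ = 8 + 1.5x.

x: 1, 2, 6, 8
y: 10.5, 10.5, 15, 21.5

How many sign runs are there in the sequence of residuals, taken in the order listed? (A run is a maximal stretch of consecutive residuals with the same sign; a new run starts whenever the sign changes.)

3 runs

x=1: ŷ = 8 + 1.5·1 = 9.5; r = 10.5 − 9.5 = 1
x=2: ŷ = 8 + 1.5·2 = 11; r = 10.5 − 11 = -0.5
x=6: ŷ = 8 + 1.5·6 = 17; r = 15 − 17 = -2
x=8: ŷ = 8 + 1.5·8 = 20; r = 21.5 − 20 = 1.5
Signs: + − − +
Runs: +×1, −×2, +×1 → 3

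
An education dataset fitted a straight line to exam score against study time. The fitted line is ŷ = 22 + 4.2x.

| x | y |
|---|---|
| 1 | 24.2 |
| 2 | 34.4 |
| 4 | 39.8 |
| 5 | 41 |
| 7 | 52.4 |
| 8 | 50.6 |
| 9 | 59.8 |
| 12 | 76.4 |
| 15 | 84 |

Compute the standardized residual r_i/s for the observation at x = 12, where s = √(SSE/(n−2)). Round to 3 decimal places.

1.283

x=1: ŷ = 22 + 4.2·1 = 26.2; r = 24.2 − 26.2 = -2
x=2: ŷ = 22 + 4.2·2 = 30.4; r = 34.4 − 30.4 = 4
x=4: ŷ = 22 + 4.2·4 = 38.8; r = 39.8 − 38.8 = 1
x=5: ŷ = 22 + 4.2·5 = 43; r = 41 − 43 = -2
x=7: ŷ = 22 + 4.2·7 = 51.4; r = 52.4 − 51.4 = 1
x=8: ŷ = 22 + 4.2·8 = 55.6; r = 50.6 − 55.6 = -5
x=9: ŷ = 22 + 4.2·9 = 59.8; r = 59.8 − 59.8 = 0
x=12: ŷ = 22 + 4.2·12 = 72.4; r = 76.4 − 72.4 = 4
x=15: ŷ = 22 + 4.2·15 = 85; r = 84 − 85 = -1
SSE = 4 + 16 + 1 + 4 + 1 + 25 + 0 + 16 + 1 = 68
s = √(68/7) = 3.11677
r/s = 4 / 3.11677 = 1.283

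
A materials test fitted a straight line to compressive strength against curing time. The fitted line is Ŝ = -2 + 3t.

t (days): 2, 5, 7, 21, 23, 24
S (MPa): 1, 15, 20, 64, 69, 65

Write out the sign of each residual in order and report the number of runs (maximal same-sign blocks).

3 runs

t=2: Ŝ = -2 + 3·2 = 4; e = 1 − 4 = -3
t=5: Ŝ = -2 + 3·5 = 13; e = 15 − 13 = 2
t=7: Ŝ = -2 + 3·7 = 19; e = 20 − 19 = 1
t=21: Ŝ = -2 + 3·21 = 61; e = 64 − 61 = 3
t=23: Ŝ = -2 + 3·23 = 67; e = 69 − 67 = 2
t=24: Ŝ = -2 + 3·24 = 70; e = 65 − 70 = -5
Signs: − + + + + −
Runs: −×1, +×4, −×1 → 3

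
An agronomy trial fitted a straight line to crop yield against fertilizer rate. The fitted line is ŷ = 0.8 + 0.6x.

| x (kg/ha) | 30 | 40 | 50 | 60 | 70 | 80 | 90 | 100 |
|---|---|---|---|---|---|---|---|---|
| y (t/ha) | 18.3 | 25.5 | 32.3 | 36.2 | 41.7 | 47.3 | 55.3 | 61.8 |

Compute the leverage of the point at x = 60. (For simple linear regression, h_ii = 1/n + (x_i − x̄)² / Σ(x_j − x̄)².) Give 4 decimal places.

h = 0.1310

x̄ = (30 + 40 + 50 + 60 + 70 + 80 + 90 + 100)/8 = 65
Σ(x − x̄)² = 1225 + 625 + 225 + 25 + 25 + 225 + 625 + 1225 = 4200
h = 1/8 + (-5)²/4200 = 0.125 + 0.00595238 = 0.1310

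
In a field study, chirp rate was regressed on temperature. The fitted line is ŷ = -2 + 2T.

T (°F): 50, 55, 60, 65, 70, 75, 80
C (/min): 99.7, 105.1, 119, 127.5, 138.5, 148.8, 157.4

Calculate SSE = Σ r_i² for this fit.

T=50: ŷ = -2 + 2·50 = 98; r = 99.7 − 98 = 1.7
T=55: ŷ = -2 + 2·55 = 108; r = 105.1 − 108 = -2.9
T=60: ŷ = -2 + 2·60 = 118; r = 119 − 118 = 1
T=65: ŷ = -2 + 2·65 = 128; r = 127.5 − 128 = -0.5
T=70: ŷ = -2 + 2·70 = 138; r = 138.5 − 138 = 0.5
T=75: ŷ = -2 + 2·75 = 148; r = 148.8 − 148 = 0.8
T=80: ŷ = -2 + 2·80 = 158; r = 157.4 − 158 = -0.6
SSE = 2.89 + 8.41 + 1 + 0.25 + 0.25 + 0.64 + 0.36 = 13.8

SSE = 13.8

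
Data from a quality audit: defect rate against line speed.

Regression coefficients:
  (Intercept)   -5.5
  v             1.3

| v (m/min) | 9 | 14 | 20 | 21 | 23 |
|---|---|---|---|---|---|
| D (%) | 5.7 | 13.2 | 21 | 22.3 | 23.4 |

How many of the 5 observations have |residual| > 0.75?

1

v=9: ŷ = -5.5 + 1.3·9 = 6.2; e = 5.7 − 6.2 = -0.5
v=14: ŷ = -5.5 + 1.3·14 = 12.7; e = 13.2 − 12.7 = 0.5
v=20: ŷ = -5.5 + 1.3·20 = 20.5; e = 21 − 20.5 = 0.5
v=21: ŷ = -5.5 + 1.3·21 = 21.8; e = 22.3 − 21.8 = 0.5
v=23: ŷ = -5.5 + 1.3·23 = 24.4; e = 23.4 − 24.4 = -1
|e| > 0.75: v=23 (|e|=1) → 1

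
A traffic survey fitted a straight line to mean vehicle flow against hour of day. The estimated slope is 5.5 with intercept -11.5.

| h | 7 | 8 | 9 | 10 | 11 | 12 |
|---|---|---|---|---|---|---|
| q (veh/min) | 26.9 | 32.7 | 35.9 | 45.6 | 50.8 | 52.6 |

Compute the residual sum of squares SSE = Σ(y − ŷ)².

SSE = 15.72

h=7: ŷ = -11.5 + 5.5·7 = 27; r = 26.9 − 27 = -0.1
h=8: ŷ = -11.5 + 5.5·8 = 32.5; r = 32.7 − 32.5 = 0.2
h=9: ŷ = -11.5 + 5.5·9 = 38; r = 35.9 − 38 = -2.1
h=10: ŷ = -11.5 + 5.5·10 = 43.5; r = 45.6 − 43.5 = 2.1
h=11: ŷ = -11.5 + 5.5·11 = 49; r = 50.8 − 49 = 1.8
h=12: ŷ = -11.5 + 5.5·12 = 54.5; r = 52.6 − 54.5 = -1.9
SSE = 0.01 + 0.04 + 4.41 + 4.41 + 3.24 + 3.61 = 15.72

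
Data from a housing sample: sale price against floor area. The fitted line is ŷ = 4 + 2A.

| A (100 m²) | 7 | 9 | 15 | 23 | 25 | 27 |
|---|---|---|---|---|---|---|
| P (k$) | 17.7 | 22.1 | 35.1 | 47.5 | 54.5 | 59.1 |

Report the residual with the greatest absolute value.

r = -2.5

A=7: ŷ = 4 + 2·7 = 18; r = 17.7 − 18 = -0.3
A=9: ŷ = 4 + 2·9 = 22; r = 22.1 − 22 = 0.1
A=15: ŷ = 4 + 2·15 = 34; r = 35.1 − 34 = 1.1
A=23: ŷ = 4 + 2·23 = 50; r = 47.5 − 50 = -2.5
A=25: ŷ = 4 + 2·25 = 54; r = 54.5 − 54 = 0.5
A=27: ŷ = 4 + 2·27 = 58; r = 59.1 − 58 = 1.1
Largest |r| is 2.5 at A = 23, residual -2.5.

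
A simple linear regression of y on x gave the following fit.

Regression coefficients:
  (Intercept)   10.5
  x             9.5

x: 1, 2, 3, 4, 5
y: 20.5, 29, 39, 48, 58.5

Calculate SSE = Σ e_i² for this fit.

x=1: ŷ = 10.5 + 9.5·1 = 20; e = 20.5 − 20 = 0.5
x=2: ŷ = 10.5 + 9.5·2 = 29.5; e = 29 − 29.5 = -0.5
x=3: ŷ = 10.5 + 9.5·3 = 39; e = 39 − 39 = 0
x=4: ŷ = 10.5 + 9.5·4 = 48.5; e = 48 − 48.5 = -0.5
x=5: ŷ = 10.5 + 9.5·5 = 58; e = 58.5 − 58 = 0.5
SSE = 0.25 + 0.25 + 0 + 0.25 + 0.25 = 1

SSE = 1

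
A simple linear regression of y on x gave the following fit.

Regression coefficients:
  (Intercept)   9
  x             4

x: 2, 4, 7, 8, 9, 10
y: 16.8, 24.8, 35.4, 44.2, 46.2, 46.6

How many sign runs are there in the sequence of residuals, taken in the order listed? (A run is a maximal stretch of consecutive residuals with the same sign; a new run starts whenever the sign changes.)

x=2: ŷ = 9 + 4·2 = 17; r = 16.8 − 17 = -0.2
x=4: ŷ = 9 + 4·4 = 25; r = 24.8 − 25 = -0.2
x=7: ŷ = 9 + 4·7 = 37; r = 35.4 − 37 = -1.6
x=8: ŷ = 9 + 4·8 = 41; r = 44.2 − 41 = 3.2
x=9: ŷ = 9 + 4·9 = 45; r = 46.2 − 45 = 1.2
x=10: ŷ = 9 + 4·10 = 49; r = 46.6 − 49 = -2.4
Signs: − − − + + −
Runs: −×3, +×2, −×1 → 3

3 runs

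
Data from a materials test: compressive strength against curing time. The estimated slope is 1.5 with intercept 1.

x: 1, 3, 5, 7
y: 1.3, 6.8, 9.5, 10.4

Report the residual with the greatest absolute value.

e = 1.3

x=1: ŷ = 1 + 1.5·1 = 2.5; e = 1.3 − 2.5 = -1.2
x=3: ŷ = 1 + 1.5·3 = 5.5; e = 6.8 − 5.5 = 1.3
x=5: ŷ = 1 + 1.5·5 = 8.5; e = 9.5 − 8.5 = 1
x=7: ŷ = 1 + 1.5·7 = 11.5; e = 10.4 − 11.5 = -1.1
Largest |e| is 1.3 at x = 3, residual 1.3.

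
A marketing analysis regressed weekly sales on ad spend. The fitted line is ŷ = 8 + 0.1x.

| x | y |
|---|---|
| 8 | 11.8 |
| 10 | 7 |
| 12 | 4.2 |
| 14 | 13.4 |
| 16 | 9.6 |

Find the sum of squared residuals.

x=8: ŷ = 8 + 0.1·8 = 8.8; e = 11.8 − 8.8 = 3
x=10: ŷ = 8 + 0.1·10 = 9; e = 7 − 9 = -2
x=12: ŷ = 8 + 0.1·12 = 9.2; e = 4.2 − 9.2 = -5
x=14: ŷ = 8 + 0.1·14 = 9.4; e = 13.4 − 9.4 = 4
x=16: ŷ = 8 + 0.1·16 = 9.6; e = 9.6 − 9.6 = 0
SSE = 9 + 4 + 25 + 16 + 0 = 54

SSE = 54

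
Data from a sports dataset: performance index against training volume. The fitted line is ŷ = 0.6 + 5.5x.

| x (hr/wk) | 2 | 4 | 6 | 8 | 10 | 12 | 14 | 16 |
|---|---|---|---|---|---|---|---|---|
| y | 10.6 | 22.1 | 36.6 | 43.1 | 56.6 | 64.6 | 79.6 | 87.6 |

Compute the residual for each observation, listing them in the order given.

-1, -0.5, 3, -1.5, 1, -2, 2, -1

x=2: ŷ = 0.6 + 5.5·2 = 11.6; e = 10.6 − 11.6 = -1
x=4: ŷ = 0.6 + 5.5·4 = 22.6; e = 22.1 − 22.6 = -0.5
x=6: ŷ = 0.6 + 5.5·6 = 33.6; e = 36.6 − 33.6 = 3
x=8: ŷ = 0.6 + 5.5·8 = 44.6; e = 43.1 − 44.6 = -1.5
x=10: ŷ = 0.6 + 5.5·10 = 55.6; e = 56.6 − 55.6 = 1
x=12: ŷ = 0.6 + 5.5·12 = 66.6; e = 64.6 − 66.6 = -2
x=14: ŷ = 0.6 + 5.5·14 = 77.6; e = 79.6 − 77.6 = 2
x=16: ŷ = 0.6 + 5.5·16 = 88.6; e = 87.6 − 88.6 = -1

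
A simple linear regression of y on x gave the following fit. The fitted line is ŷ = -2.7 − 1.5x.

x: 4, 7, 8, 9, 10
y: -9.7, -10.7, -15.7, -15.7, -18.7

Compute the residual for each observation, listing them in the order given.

x=4: ŷ = -2.7 − 1.5·4 = -8.7; e = -9.7 − (-8.7) = -1
x=7: ŷ = -2.7 − 1.5·7 = -13.2; e = -10.7 − (-13.2) = 2.5
x=8: ŷ = -2.7 − 1.5·8 = -14.7; e = -15.7 − (-14.7) = -1
x=9: ŷ = -2.7 − 1.5·9 = -16.2; e = -15.7 − (-16.2) = 0.5
x=10: ŷ = -2.7 − 1.5·10 = -17.7; e = -18.7 − (-17.7) = -1

-1, 2.5, -1, 0.5, -1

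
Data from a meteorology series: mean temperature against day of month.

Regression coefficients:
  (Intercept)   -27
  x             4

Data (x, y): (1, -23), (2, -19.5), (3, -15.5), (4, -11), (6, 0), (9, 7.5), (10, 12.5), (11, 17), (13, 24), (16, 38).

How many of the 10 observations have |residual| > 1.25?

2

x=1: ŷ = -27 + 4·1 = -23; e = -23 − (-23) = 0
x=2: ŷ = -27 + 4·2 = -19; e = -19.5 − (-19) = -0.5
x=3: ŷ = -27 + 4·3 = -15; e = -15.5 − (-15) = -0.5
x=4: ŷ = -27 + 4·4 = -11; e = -11 − (-11) = 0
x=6: ŷ = -27 + 4·6 = -3; e = 0 − (-3) = 3
x=9: ŷ = -27 + 4·9 = 9; e = 7.5 − 9 = -1.5
x=10: ŷ = -27 + 4·10 = 13; e = 12.5 − 13 = -0.5
x=11: ŷ = -27 + 4·11 = 17; e = 17 − 17 = 0
x=13: ŷ = -27 + 4·13 = 25; e = 24 − 25 = -1
x=16: ŷ = -27 + 4·16 = 37; e = 38 − 37 = 1
|e| > 1.25: x=6 (|e|=3), x=9 (|e|=1.5) → 2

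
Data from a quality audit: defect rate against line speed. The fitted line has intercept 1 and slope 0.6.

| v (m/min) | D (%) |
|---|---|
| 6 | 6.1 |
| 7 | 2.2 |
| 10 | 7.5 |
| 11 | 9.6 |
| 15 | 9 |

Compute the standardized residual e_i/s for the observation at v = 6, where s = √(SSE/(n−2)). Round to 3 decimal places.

0.640

v=6: ŷ = 1 + 0.6·6 = 4.6; e = 6.1 − 4.6 = 1.5
v=7: ŷ = 1 + 0.6·7 = 5.2; e = 2.2 − 5.2 = -3
v=10: ŷ = 1 + 0.6·10 = 7; e = 7.5 − 7 = 0.5
v=11: ŷ = 1 + 0.6·11 = 7.6; e = 9.6 − 7.6 = 2
v=15: ŷ = 1 + 0.6·15 = 10; e = 9 − 10 = -1
SSE = 2.25 + 9 + 0.25 + 4 + 1 = 16.5
s = √(16.5/3) = 2.34521
e/s = 1.5 / 2.34521 = 0.640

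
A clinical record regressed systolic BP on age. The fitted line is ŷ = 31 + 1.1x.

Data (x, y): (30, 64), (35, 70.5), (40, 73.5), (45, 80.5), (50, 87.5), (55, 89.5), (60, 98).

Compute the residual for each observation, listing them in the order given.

x=30: ŷ = 31 + 1.1·30 = 64; e = 64 − 64 = 0
x=35: ŷ = 31 + 1.1·35 = 69.5; e = 70.5 − 69.5 = 1
x=40: ŷ = 31 + 1.1·40 = 75; e = 73.5 − 75 = -1.5
x=45: ŷ = 31 + 1.1·45 = 80.5; e = 80.5 − 80.5 = 0
x=50: ŷ = 31 + 1.1·50 = 86; e = 87.5 − 86 = 1.5
x=55: ŷ = 31 + 1.1·55 = 91.5; e = 89.5 − 91.5 = -2
x=60: ŷ = 31 + 1.1·60 = 97; e = 98 − 97 = 1

0, 1, -1.5, 0, 1.5, -2, 1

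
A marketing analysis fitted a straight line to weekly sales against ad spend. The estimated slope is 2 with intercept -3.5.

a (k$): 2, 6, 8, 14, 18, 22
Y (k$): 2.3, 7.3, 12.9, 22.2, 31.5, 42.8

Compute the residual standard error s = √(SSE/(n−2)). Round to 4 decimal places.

a=2: Ŷ = -3.5 + 2·2 = 0.5; r = 2.3 − 0.5 = 1.8
a=6: Ŷ = -3.5 + 2·6 = 8.5; r = 7.3 − 8.5 = -1.2
a=8: Ŷ = -3.5 + 2·8 = 12.5; r = 12.9 − 12.5 = 0.4
a=14: Ŷ = -3.5 + 2·14 = 24.5; r = 22.2 − 24.5 = -2.3
a=18: Ŷ = -3.5 + 2·18 = 32.5; r = 31.5 − 32.5 = -1
a=22: Ŷ = -3.5 + 2·22 = 40.5; r = 42.8 − 40.5 = 2.3
SSE = 3.24 + 1.44 + 0.16 + 5.29 + 1 + 5.29 = 16.42
s = √(16.42/4) = √4.105 ≈ 2.0261

s = 2.0261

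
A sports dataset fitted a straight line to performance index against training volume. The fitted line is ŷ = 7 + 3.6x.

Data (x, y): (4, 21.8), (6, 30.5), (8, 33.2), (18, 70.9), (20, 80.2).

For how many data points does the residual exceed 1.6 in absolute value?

2

x=4: ŷ = 7 + 3.6·4 = 21.4; e = 21.8 − 21.4 = 0.4
x=6: ŷ = 7 + 3.6·6 = 28.6; e = 30.5 − 28.6 = 1.9
x=8: ŷ = 7 + 3.6·8 = 35.8; e = 33.2 − 35.8 = -2.6
x=18: ŷ = 7 + 3.6·18 = 71.8; e = 70.9 − 71.8 = -0.9
x=20: ŷ = 7 + 3.6·20 = 79; e = 80.2 − 79 = 1.2
|e| > 1.6: x=6 (|e|=1.9), x=8 (|e|=2.6) → 2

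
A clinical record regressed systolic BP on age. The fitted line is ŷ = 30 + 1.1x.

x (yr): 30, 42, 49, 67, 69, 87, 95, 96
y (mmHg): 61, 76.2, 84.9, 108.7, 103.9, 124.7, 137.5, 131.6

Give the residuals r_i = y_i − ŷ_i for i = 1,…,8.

x=30: ŷ = 30 + 1.1·30 = 63; r = 61 − 63 = -2
x=42: ŷ = 30 + 1.1·42 = 76.2; r = 76.2 − 76.2 = 0
x=49: ŷ = 30 + 1.1·49 = 83.9; r = 84.9 − 83.9 = 1
x=67: ŷ = 30 + 1.1·67 = 103.7; r = 108.7 − 103.7 = 5
x=69: ŷ = 30 + 1.1·69 = 105.9; r = 103.9 − 105.9 = -2
x=87: ŷ = 30 + 1.1·87 = 125.7; r = 124.7 − 125.7 = -1
x=95: ŷ = 30 + 1.1·95 = 134.5; r = 137.5 − 134.5 = 3
x=96: ŷ = 30 + 1.1·96 = 135.6; r = 131.6 − 135.6 = -4

-2, 0, 1, 5, -2, -1, 3, -4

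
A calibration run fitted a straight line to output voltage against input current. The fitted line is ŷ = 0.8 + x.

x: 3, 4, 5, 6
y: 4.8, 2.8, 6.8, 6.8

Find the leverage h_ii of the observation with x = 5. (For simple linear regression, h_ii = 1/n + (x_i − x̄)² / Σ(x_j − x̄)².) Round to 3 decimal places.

h = 0.300

x̄ = (3 + 4 + 5 + 6)/4 = 4.5
Σ(x − x̄)² = 2.25 + 0.25 + 0.25 + 2.25 = 5
h = 1/4 + (0.5)²/5 = 0.25 + 0.05 = 0.300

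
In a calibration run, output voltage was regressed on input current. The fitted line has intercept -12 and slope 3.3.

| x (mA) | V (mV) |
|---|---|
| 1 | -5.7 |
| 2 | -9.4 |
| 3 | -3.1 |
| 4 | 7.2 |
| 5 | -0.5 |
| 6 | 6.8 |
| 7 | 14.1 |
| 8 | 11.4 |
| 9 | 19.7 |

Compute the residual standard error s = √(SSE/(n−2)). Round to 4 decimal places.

s = 3.9641

x=1: V̂ = -12 + 3.3·1 = -8.7; e = -5.7 − (-8.7) = 3
x=2: V̂ = -12 + 3.3·2 = -5.4; e = -9.4 − (-5.4) = -4
x=3: V̂ = -12 + 3.3·3 = -2.1; e = -3.1 − (-2.1) = -1
x=4: V̂ = -12 + 3.3·4 = 1.2; e = 7.2 − 1.2 = 6
x=5: V̂ = -12 + 3.3·5 = 4.5; e = -0.5 − 4.5 = -5
x=6: V̂ = -12 + 3.3·6 = 7.8; e = 6.8 − 7.8 = -1
x=7: V̂ = -12 + 3.3·7 = 11.1; e = 14.1 − 11.1 = 3
x=8: V̂ = -12 + 3.3·8 = 14.4; e = 11.4 − 14.4 = -3
x=9: V̂ = -12 + 3.3·9 = 17.7; e = 19.7 − 17.7 = 2
SSE = 9 + 16 + 1 + 36 + 25 + 1 + 9 + 9 + 4 = 110
s = √(110/7) = √15.7143 ≈ 3.9641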